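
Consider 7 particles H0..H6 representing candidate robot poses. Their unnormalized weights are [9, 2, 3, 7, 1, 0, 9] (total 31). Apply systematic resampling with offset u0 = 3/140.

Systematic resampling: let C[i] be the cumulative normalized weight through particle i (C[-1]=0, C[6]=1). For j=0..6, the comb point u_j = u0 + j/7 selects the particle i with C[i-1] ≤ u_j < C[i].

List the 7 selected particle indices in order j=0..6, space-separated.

C = [9/31, 11/31, 14/31, 21/31, 22/31, 22/31, 1]
j=0: u_0=3/140 ∈ [0, 9/31) → index 0
j=1: u_1=23/140 ∈ [0, 9/31) → index 0
j=2: u_2=43/140 ∈ [9/31, 11/31) → index 1
j=3: u_3=9/20 ∈ [11/31, 14/31) → index 2
j=4: u_4=83/140 ∈ [14/31, 21/31) → index 3
j=5: u_5=103/140 ∈ [22/31, 1) → index 6
j=6: u_6=123/140 ∈ [22/31, 1) → index 6

0 0 1 2 3 6 6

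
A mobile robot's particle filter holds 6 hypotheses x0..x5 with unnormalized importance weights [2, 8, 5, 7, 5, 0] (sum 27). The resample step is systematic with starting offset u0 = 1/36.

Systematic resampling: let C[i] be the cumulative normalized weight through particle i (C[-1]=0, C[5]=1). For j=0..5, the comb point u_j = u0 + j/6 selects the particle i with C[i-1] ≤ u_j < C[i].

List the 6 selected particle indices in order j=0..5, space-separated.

0 1 1 2 3 4

C = [2/27, 10/27, 5/9, 22/27, 1, 1]
j=0: u_0=1/36 ∈ [0, 2/27) → index 0
j=1: u_1=7/36 ∈ [2/27, 10/27) → index 1
j=2: u_2=13/36 ∈ [2/27, 10/27) → index 1
j=3: u_3=19/36 ∈ [10/27, 5/9) → index 2
j=4: u_4=25/36 ∈ [5/9, 22/27) → index 3
j=5: u_5=31/36 ∈ [22/27, 1) → index 4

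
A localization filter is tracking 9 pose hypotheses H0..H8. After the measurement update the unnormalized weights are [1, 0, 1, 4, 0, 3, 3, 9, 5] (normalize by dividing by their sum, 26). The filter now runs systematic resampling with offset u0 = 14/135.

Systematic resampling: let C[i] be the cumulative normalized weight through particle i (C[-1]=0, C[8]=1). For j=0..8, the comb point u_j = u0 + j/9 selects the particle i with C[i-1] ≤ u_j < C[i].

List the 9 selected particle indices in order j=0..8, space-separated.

3 3 5 6 7 7 7 8 8

C = [1/26, 1/26, 1/13, 3/13, 3/13, 9/26, 6/13, 21/26, 1]
j=0: u_0=14/135 ∈ [1/13, 3/13) → index 3
j=1: u_1=29/135 ∈ [1/13, 3/13) → index 3
j=2: u_2=44/135 ∈ [3/13, 9/26) → index 5
j=3: u_3=59/135 ∈ [9/26, 6/13) → index 6
j=4: u_4=74/135 ∈ [6/13, 21/26) → index 7
j=5: u_5=89/135 ∈ [6/13, 21/26) → index 7
j=6: u_6=104/135 ∈ [6/13, 21/26) → index 7
j=7: u_7=119/135 ∈ [21/26, 1) → index 8
j=8: u_8=134/135 ∈ [21/26, 1) → index 8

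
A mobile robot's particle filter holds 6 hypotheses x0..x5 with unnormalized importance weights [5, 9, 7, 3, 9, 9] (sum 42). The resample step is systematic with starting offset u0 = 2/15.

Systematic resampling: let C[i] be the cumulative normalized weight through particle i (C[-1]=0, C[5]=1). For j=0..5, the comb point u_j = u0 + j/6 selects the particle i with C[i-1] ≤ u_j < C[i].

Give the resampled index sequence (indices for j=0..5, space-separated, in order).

1 1 2 4 5 5

C = [5/42, 1/3, 1/2, 4/7, 11/14, 1]
j=0: u_0=2/15 ∈ [5/42, 1/3) → index 1
j=1: u_1=3/10 ∈ [5/42, 1/3) → index 1
j=2: u_2=7/15 ∈ [1/3, 1/2) → index 2
j=3: u_3=19/30 ∈ [4/7, 11/14) → index 4
j=4: u_4=4/5 ∈ [11/14, 1) → index 5
j=5: u_5=29/30 ∈ [11/14, 1) → index 5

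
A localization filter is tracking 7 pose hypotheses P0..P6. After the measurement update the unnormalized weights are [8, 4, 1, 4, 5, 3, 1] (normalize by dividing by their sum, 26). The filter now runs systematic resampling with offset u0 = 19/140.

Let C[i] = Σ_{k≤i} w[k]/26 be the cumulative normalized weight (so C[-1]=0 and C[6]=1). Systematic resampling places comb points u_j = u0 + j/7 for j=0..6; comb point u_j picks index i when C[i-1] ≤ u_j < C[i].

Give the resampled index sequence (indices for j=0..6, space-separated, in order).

C = [4/13, 6/13, 1/2, 17/26, 11/13, 25/26, 1]
j=0: u_0=19/140 ∈ [0, 4/13) → index 0
j=1: u_1=39/140 ∈ [0, 4/13) → index 0
j=2: u_2=59/140 ∈ [4/13, 6/13) → index 1
j=3: u_3=79/140 ∈ [1/2, 17/26) → index 3
j=4: u_4=99/140 ∈ [17/26, 11/13) → index 4
j=5: u_5=17/20 ∈ [11/13, 25/26) → index 5
j=6: u_6=139/140 ∈ [25/26, 1) → index 6

0 0 1 3 4 5 6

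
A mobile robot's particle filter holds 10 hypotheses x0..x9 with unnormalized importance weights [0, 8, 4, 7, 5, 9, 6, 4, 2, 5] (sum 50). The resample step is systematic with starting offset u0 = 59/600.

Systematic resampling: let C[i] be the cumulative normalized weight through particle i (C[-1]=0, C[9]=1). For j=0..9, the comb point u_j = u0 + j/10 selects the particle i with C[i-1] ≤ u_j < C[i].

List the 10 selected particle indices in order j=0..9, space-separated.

1 2 3 4 5 5 6 7 8 9

C = [0, 4/25, 6/25, 19/50, 12/25, 33/50, 39/50, 43/50, 9/10, 1]
j=0: u_0=59/600 ∈ [0, 4/25) → index 1
j=1: u_1=119/600 ∈ [4/25, 6/25) → index 2
j=2: u_2=179/600 ∈ [6/25, 19/50) → index 3
j=3: u_3=239/600 ∈ [19/50, 12/25) → index 4
j=4: u_4=299/600 ∈ [12/25, 33/50) → index 5
j=5: u_5=359/600 ∈ [12/25, 33/50) → index 5
j=6: u_6=419/600 ∈ [33/50, 39/50) → index 6
j=7: u_7=479/600 ∈ [39/50, 43/50) → index 7
j=8: u_8=539/600 ∈ [43/50, 9/10) → index 8
j=9: u_9=599/600 ∈ [9/10, 1) → index 9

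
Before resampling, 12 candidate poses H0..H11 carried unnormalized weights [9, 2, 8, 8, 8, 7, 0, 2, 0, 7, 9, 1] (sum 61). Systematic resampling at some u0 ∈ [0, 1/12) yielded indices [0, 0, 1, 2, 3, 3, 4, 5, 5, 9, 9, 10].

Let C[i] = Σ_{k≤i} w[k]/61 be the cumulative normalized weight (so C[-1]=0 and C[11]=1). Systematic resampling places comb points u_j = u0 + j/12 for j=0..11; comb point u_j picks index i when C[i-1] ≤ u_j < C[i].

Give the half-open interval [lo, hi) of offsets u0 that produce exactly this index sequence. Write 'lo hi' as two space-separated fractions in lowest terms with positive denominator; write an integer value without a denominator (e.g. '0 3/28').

C = [9/61, 11/61, 19/61, 27/61, 35/61, 42/61, 42/61, 44/61, 44/61, 51/61, 60/61, 1]
j=0 picked index 0: u0 ∈ [0, 9/61)
j=1 picked index 0: u0 ∈ [-1/12, 47/732)
j=2 picked index 1: u0 ∈ [-7/366, 5/366)
j=3 picked index 2: u0 ∈ [-17/244, 15/244)
j=4 picked index 3: u0 ∈ [-4/183, 20/183)
j=5 picked index 3: u0 ∈ [-77/732, 19/732)
j=6 picked index 4: u0 ∈ [-7/122, 9/122)
j=7 picked index 5: u0 ∈ [-7/732, 77/732)
j=8 picked index 5: u0 ∈ [-17/183, 4/183)
j=9 picked index 9: u0 ∈ [-7/244, 21/244)
j=10 picked index 9: u0 ∈ [-41/366, 1/366)
j=11 picked index 10: u0 ∈ [-59/732, 49/732)
intersection: [0, 1/366)

0 1/366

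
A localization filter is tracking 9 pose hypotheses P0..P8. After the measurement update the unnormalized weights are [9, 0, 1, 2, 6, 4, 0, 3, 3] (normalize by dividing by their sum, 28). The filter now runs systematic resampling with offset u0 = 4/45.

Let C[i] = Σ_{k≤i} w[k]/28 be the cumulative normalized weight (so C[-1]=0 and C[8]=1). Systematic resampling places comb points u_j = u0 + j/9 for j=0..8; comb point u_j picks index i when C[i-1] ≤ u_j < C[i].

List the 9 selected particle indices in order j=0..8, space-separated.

0 0 0 3 4 5 5 7 8

C = [9/28, 9/28, 5/14, 3/7, 9/14, 11/14, 11/14, 25/28, 1]
j=0: u_0=4/45 ∈ [0, 9/28) → index 0
j=1: u_1=1/5 ∈ [0, 9/28) → index 0
j=2: u_2=14/45 ∈ [0, 9/28) → index 0
j=3: u_3=19/45 ∈ [5/14, 3/7) → index 3
j=4: u_4=8/15 ∈ [3/7, 9/14) → index 4
j=5: u_5=29/45 ∈ [9/14, 11/14) → index 5
j=6: u_6=34/45 ∈ [9/14, 11/14) → index 5
j=7: u_7=13/15 ∈ [11/14, 25/28) → index 7
j=8: u_8=44/45 ∈ [25/28, 1) → index 8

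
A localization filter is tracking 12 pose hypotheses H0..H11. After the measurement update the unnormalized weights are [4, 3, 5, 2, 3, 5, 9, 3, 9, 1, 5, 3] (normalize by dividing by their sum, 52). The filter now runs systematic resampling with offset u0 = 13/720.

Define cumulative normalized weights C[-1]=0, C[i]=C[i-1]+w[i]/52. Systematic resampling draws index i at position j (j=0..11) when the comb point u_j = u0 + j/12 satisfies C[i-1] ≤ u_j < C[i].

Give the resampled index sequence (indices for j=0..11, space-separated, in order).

C = [1/13, 7/52, 3/13, 7/26, 17/52, 11/26, 31/52, 17/26, 43/52, 11/13, 49/52, 1]
j=0: u_0=13/720 ∈ [0, 1/13) → index 0
j=1: u_1=73/720 ∈ [1/13, 7/52) → index 1
j=2: u_2=133/720 ∈ [7/52, 3/13) → index 2
j=3: u_3=193/720 ∈ [3/13, 7/26) → index 3
j=4: u_4=253/720 ∈ [17/52, 11/26) → index 5
j=5: u_5=313/720 ∈ [11/26, 31/52) → index 6
j=6: u_6=373/720 ∈ [11/26, 31/52) → index 6
j=7: u_7=433/720 ∈ [31/52, 17/26) → index 7
j=8: u_8=493/720 ∈ [17/26, 43/52) → index 8
j=9: u_9=553/720 ∈ [17/26, 43/52) → index 8
j=10: u_10=613/720 ∈ [11/13, 49/52) → index 10
j=11: u_11=673/720 ∈ [11/13, 49/52) → index 10

0 1 2 3 5 6 6 7 8 8 10 10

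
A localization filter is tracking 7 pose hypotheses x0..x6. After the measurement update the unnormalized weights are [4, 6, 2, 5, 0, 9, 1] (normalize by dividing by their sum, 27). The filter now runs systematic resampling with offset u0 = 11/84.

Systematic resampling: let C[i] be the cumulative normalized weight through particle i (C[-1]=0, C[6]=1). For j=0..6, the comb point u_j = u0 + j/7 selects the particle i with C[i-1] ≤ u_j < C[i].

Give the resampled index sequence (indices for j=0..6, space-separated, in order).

C = [4/27, 10/27, 4/9, 17/27, 17/27, 26/27, 1]
j=0: u_0=11/84 ∈ [0, 4/27) → index 0
j=1: u_1=23/84 ∈ [4/27, 10/27) → index 1
j=2: u_2=5/12 ∈ [10/27, 4/9) → index 2
j=3: u_3=47/84 ∈ [4/9, 17/27) → index 3
j=4: u_4=59/84 ∈ [17/27, 26/27) → index 5
j=5: u_5=71/84 ∈ [17/27, 26/27) → index 5
j=6: u_6=83/84 ∈ [26/27, 1) → index 6

0 1 2 3 5 5 6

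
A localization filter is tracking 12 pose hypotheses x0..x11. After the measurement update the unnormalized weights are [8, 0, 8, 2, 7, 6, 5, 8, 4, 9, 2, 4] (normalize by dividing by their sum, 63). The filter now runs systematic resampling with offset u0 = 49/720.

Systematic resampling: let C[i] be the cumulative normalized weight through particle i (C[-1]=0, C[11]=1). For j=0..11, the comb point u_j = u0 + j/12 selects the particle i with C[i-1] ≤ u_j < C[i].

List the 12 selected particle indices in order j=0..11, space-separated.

0 2 2 4 5 5 6 7 8 9 9 11

C = [8/63, 8/63, 16/63, 2/7, 25/63, 31/63, 4/7, 44/63, 16/21, 19/21, 59/63, 1]
j=0: u_0=49/720 ∈ [0, 8/63) → index 0
j=1: u_1=109/720 ∈ [8/63, 16/63) → index 2
j=2: u_2=169/720 ∈ [8/63, 16/63) → index 2
j=3: u_3=229/720 ∈ [2/7, 25/63) → index 4
j=4: u_4=289/720 ∈ [25/63, 31/63) → index 5
j=5: u_5=349/720 ∈ [25/63, 31/63) → index 5
j=6: u_6=409/720 ∈ [31/63, 4/7) → index 6
j=7: u_7=469/720 ∈ [4/7, 44/63) → index 7
j=8: u_8=529/720 ∈ [44/63, 16/21) → index 8
j=9: u_9=589/720 ∈ [16/21, 19/21) → index 9
j=10: u_10=649/720 ∈ [16/21, 19/21) → index 9
j=11: u_11=709/720 ∈ [59/63, 1) → index 11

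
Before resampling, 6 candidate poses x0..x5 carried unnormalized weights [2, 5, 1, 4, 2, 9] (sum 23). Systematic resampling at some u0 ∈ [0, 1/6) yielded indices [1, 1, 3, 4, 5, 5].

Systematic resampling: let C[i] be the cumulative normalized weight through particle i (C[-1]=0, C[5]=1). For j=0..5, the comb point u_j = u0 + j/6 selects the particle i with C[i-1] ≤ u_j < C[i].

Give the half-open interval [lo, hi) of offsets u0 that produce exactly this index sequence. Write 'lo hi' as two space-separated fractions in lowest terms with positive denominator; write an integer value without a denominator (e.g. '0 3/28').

2/23 5/46

C = [2/23, 7/23, 8/23, 12/23, 14/23, 1]
j=0 picked index 1: u0 ∈ [2/23, 7/23)
j=1 picked index 1: u0 ∈ [-11/138, 19/138)
j=2 picked index 3: u0 ∈ [1/69, 13/69)
j=3 picked index 4: u0 ∈ [1/46, 5/46)
j=4 picked index 5: u0 ∈ [-4/69, 1/3)
j=5 picked index 5: u0 ∈ [-31/138, 1/6)
intersection: [2/23, 5/46)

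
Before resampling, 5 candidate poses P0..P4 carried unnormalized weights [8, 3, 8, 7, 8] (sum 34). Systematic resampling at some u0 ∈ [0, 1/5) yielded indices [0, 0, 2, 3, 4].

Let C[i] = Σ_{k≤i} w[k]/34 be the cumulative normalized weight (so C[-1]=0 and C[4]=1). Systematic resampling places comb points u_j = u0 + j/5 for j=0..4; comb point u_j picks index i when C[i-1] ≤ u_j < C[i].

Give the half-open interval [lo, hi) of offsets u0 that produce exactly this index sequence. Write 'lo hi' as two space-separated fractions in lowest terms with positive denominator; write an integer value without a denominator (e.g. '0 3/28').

C = [4/17, 11/34, 19/34, 13/17, 1]
j=0 picked index 0: u0 ∈ [0, 4/17)
j=1 picked index 0: u0 ∈ [-1/5, 3/85)
j=2 picked index 2: u0 ∈ [-13/170, 27/170)
j=3 picked index 3: u0 ∈ [-7/170, 14/85)
j=4 picked index 4: u0 ∈ [-3/85, 1/5)
intersection: [0, 3/85)

0 3/85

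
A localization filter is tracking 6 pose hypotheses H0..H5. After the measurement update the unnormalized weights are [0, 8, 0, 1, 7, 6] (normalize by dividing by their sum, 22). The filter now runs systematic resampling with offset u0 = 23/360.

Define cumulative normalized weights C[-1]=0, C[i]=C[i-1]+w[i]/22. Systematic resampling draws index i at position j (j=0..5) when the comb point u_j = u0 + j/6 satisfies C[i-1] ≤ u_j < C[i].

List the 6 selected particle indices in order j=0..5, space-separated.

C = [0, 4/11, 4/11, 9/22, 8/11, 1]
j=0: u_0=23/360 ∈ [0, 4/11) → index 1
j=1: u_1=83/360 ∈ [0, 4/11) → index 1
j=2: u_2=143/360 ∈ [4/11, 9/22) → index 3
j=3: u_3=203/360 ∈ [9/22, 8/11) → index 4
j=4: u_4=263/360 ∈ [8/11, 1) → index 5
j=5: u_5=323/360 ∈ [8/11, 1) → index 5

1 1 3 4 5 5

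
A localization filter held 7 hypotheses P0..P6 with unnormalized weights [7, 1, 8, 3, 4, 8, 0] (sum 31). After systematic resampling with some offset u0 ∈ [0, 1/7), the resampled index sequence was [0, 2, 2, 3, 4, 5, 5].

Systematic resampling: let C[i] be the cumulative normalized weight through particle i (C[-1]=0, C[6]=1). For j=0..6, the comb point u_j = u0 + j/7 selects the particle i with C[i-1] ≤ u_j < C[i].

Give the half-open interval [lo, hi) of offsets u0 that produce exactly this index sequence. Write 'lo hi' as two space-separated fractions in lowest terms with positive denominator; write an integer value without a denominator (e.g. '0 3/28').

C = [7/31, 8/31, 16/31, 19/31, 23/31, 1, 1]
j=0 picked index 0: u0 ∈ [0, 7/31)
j=1 picked index 2: u0 ∈ [25/217, 81/217)
j=2 picked index 2: u0 ∈ [-6/217, 50/217)
j=3 picked index 3: u0 ∈ [19/217, 40/217)
j=4 picked index 4: u0 ∈ [9/217, 37/217)
j=5 picked index 5: u0 ∈ [6/217, 2/7)
j=6 picked index 5: u0 ∈ [-25/217, 1/7)
intersection: [25/217, 1/7)

25/217 1/7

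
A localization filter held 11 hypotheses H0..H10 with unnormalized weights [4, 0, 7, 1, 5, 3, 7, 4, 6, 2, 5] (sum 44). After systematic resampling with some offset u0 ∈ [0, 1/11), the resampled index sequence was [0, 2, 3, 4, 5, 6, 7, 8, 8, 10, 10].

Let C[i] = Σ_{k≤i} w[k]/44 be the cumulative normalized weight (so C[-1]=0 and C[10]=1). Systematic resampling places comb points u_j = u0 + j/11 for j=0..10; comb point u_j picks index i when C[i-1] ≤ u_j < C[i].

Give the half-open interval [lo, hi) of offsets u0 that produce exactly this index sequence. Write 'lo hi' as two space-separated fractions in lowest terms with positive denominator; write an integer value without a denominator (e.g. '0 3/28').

3/44 1/11

C = [1/11, 1/11, 1/4, 3/11, 17/44, 5/11, 27/44, 31/44, 37/44, 39/44, 1]
j=0 picked index 0: u0 ∈ [0, 1/11)
j=1 picked index 2: u0 ∈ [0, 7/44)
j=2 picked index 3: u0 ∈ [3/44, 1/11)
j=3 picked index 4: u0 ∈ [0, 5/44)
j=4 picked index 5: u0 ∈ [1/44, 1/11)
j=5 picked index 6: u0 ∈ [0, 7/44)
j=6 picked index 7: u0 ∈ [3/44, 7/44)
j=7 picked index 8: u0 ∈ [3/44, 9/44)
j=8 picked index 8: u0 ∈ [-1/44, 5/44)
j=9 picked index 10: u0 ∈ [3/44, 2/11)
j=10 picked index 10: u0 ∈ [-1/44, 1/11)
intersection: [3/44, 1/11)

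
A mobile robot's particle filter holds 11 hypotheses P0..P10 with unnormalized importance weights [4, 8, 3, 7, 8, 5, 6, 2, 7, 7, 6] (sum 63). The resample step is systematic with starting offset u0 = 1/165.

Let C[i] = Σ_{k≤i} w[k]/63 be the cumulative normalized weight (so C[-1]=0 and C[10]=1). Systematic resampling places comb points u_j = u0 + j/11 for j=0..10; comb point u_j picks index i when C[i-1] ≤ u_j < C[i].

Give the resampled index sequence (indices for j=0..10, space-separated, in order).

0 1 1 3 4 4 5 6 8 9 10

C = [4/63, 4/21, 5/21, 22/63, 10/21, 5/9, 41/63, 43/63, 50/63, 19/21, 1]
j=0: u_0=1/165 ∈ [0, 4/63) → index 0
j=1: u_1=16/165 ∈ [4/63, 4/21) → index 1
j=2: u_2=31/165 ∈ [4/63, 4/21) → index 1
j=3: u_3=46/165 ∈ [5/21, 22/63) → index 3
j=4: u_4=61/165 ∈ [22/63, 10/21) → index 4
j=5: u_5=76/165 ∈ [22/63, 10/21) → index 4
j=6: u_6=91/165 ∈ [10/21, 5/9) → index 5
j=7: u_7=106/165 ∈ [5/9, 41/63) → index 6
j=8: u_8=11/15 ∈ [43/63, 50/63) → index 8
j=9: u_9=136/165 ∈ [50/63, 19/21) → index 9
j=10: u_10=151/165 ∈ [19/21, 1) → index 10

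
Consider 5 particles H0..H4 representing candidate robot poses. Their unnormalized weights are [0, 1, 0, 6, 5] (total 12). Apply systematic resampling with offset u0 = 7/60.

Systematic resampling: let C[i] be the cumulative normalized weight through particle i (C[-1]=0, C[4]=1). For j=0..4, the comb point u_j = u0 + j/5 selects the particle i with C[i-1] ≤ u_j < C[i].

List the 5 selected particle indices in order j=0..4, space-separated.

C = [0, 1/12, 1/12, 7/12, 1]
j=0: u_0=7/60 ∈ [1/12, 7/12) → index 3
j=1: u_1=19/60 ∈ [1/12, 7/12) → index 3
j=2: u_2=31/60 ∈ [1/12, 7/12) → index 3
j=3: u_3=43/60 ∈ [7/12, 1) → index 4
j=4: u_4=11/12 ∈ [7/12, 1) → index 4

3 3 3 4 4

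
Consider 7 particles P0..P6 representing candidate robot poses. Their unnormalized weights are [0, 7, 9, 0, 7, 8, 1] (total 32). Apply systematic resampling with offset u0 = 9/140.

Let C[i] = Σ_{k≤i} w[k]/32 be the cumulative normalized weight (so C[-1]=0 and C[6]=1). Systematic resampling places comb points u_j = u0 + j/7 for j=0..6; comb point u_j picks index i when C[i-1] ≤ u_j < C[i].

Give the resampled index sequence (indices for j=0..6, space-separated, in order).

C = [0, 7/32, 1/2, 1/2, 23/32, 31/32, 1]
j=0: u_0=9/140 ∈ [0, 7/32) → index 1
j=1: u_1=29/140 ∈ [0, 7/32) → index 1
j=2: u_2=7/20 ∈ [7/32, 1/2) → index 2
j=3: u_3=69/140 ∈ [7/32, 1/2) → index 2
j=4: u_4=89/140 ∈ [1/2, 23/32) → index 4
j=5: u_5=109/140 ∈ [23/32, 31/32) → index 5
j=6: u_6=129/140 ∈ [23/32, 31/32) → index 5

1 1 2 2 4 5 5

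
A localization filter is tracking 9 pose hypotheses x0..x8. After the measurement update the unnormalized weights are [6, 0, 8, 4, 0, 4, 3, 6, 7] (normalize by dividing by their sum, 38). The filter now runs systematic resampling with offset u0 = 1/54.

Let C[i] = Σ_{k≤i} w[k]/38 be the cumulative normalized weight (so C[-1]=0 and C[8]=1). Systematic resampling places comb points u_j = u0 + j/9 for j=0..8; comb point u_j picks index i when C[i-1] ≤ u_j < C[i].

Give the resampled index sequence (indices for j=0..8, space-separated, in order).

C = [3/19, 3/19, 7/19, 9/19, 9/19, 11/19, 25/38, 31/38, 1]
j=0: u_0=1/54 ∈ [0, 3/19) → index 0
j=1: u_1=7/54 ∈ [0, 3/19) → index 0
j=2: u_2=13/54 ∈ [3/19, 7/19) → index 2
j=3: u_3=19/54 ∈ [3/19, 7/19) → index 2
j=4: u_4=25/54 ∈ [7/19, 9/19) → index 3
j=5: u_5=31/54 ∈ [9/19, 11/19) → index 5
j=6: u_6=37/54 ∈ [25/38, 31/38) → index 7
j=7: u_7=43/54 ∈ [25/38, 31/38) → index 7
j=8: u_8=49/54 ∈ [31/38, 1) → index 8

0 0 2 2 3 5 7 7 8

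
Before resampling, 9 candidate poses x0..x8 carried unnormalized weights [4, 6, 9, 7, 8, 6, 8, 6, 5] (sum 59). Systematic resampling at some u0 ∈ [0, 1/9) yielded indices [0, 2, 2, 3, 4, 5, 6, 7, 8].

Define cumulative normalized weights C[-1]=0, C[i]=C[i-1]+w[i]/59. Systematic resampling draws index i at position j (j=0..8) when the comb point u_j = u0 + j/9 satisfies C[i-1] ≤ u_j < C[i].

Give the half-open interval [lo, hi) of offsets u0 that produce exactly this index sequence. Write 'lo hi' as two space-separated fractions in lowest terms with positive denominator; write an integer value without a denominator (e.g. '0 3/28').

C = [4/59, 10/59, 19/59, 26/59, 34/59, 40/59, 48/59, 54/59, 1]
j=0 picked index 0: u0 ∈ [0, 4/59)
j=1 picked index 2: u0 ∈ [31/531, 112/531)
j=2 picked index 2: u0 ∈ [-28/531, 53/531)
j=3 picked index 3: u0 ∈ [-2/177, 19/177)
j=4 picked index 4: u0 ∈ [-2/531, 70/531)
j=5 picked index 5: u0 ∈ [11/531, 65/531)
j=6 picked index 6: u0 ∈ [2/177, 26/177)
j=7 picked index 7: u0 ∈ [19/531, 73/531)
j=8 picked index 8: u0 ∈ [14/531, 1/9)
intersection: [31/531, 4/59)

31/531 4/59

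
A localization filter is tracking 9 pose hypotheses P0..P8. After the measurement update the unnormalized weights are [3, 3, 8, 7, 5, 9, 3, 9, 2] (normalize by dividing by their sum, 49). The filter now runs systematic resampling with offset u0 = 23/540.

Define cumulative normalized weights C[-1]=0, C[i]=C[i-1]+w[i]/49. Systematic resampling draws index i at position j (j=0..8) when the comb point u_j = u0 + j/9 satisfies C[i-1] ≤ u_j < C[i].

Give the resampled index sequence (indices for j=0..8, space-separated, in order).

C = [3/49, 6/49, 2/7, 3/7, 26/49, 5/7, 38/49, 47/49, 1]
j=0: u_0=23/540 ∈ [0, 3/49) → index 0
j=1: u_1=83/540 ∈ [6/49, 2/7) → index 2
j=2: u_2=143/540 ∈ [6/49, 2/7) → index 2
j=3: u_3=203/540 ∈ [2/7, 3/7) → index 3
j=4: u_4=263/540 ∈ [3/7, 26/49) → index 4
j=5: u_5=323/540 ∈ [26/49, 5/7) → index 5
j=6: u_6=383/540 ∈ [26/49, 5/7) → index 5
j=7: u_7=443/540 ∈ [38/49, 47/49) → index 7
j=8: u_8=503/540 ∈ [38/49, 47/49) → index 7

0 2 2 3 4 5 5 7 7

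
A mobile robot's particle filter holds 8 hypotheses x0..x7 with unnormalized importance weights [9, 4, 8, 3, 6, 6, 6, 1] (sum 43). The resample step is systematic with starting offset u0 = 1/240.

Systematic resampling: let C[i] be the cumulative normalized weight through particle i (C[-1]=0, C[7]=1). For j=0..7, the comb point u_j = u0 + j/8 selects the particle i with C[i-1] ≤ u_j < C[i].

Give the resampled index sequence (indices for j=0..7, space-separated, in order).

C = [9/43, 13/43, 21/43, 24/43, 30/43, 36/43, 42/43, 1]
j=0: u_0=1/240 ∈ [0, 9/43) → index 0
j=1: u_1=31/240 ∈ [0, 9/43) → index 0
j=2: u_2=61/240 ∈ [9/43, 13/43) → index 1
j=3: u_3=91/240 ∈ [13/43, 21/43) → index 2
j=4: u_4=121/240 ∈ [21/43, 24/43) → index 3
j=5: u_5=151/240 ∈ [24/43, 30/43) → index 4
j=6: u_6=181/240 ∈ [30/43, 36/43) → index 5
j=7: u_7=211/240 ∈ [36/43, 42/43) → index 6

0 0 1 2 3 4 5 6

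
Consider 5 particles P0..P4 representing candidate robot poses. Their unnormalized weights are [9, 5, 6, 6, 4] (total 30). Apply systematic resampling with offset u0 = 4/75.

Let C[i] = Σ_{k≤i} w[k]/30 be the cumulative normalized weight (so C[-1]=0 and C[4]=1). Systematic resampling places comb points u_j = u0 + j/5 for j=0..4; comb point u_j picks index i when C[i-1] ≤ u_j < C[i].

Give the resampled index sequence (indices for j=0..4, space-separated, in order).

0 0 1 2 3

C = [3/10, 7/15, 2/3, 13/15, 1]
j=0: u_0=4/75 ∈ [0, 3/10) → index 0
j=1: u_1=19/75 ∈ [0, 3/10) → index 0
j=2: u_2=34/75 ∈ [3/10, 7/15) → index 1
j=3: u_3=49/75 ∈ [7/15, 2/3) → index 2
j=4: u_4=64/75 ∈ [2/3, 13/15) → index 3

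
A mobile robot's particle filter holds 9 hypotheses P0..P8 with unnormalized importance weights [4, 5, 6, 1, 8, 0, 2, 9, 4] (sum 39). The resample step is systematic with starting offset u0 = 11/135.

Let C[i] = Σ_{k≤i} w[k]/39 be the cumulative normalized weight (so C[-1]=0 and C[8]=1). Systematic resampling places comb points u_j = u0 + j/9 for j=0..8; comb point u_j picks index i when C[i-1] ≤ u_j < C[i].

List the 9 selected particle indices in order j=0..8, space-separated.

0 1 2 4 4 6 7 7 8

C = [4/39, 3/13, 5/13, 16/39, 8/13, 8/13, 2/3, 35/39, 1]
j=0: u_0=11/135 ∈ [0, 4/39) → index 0
j=1: u_1=26/135 ∈ [4/39, 3/13) → index 1
j=2: u_2=41/135 ∈ [3/13, 5/13) → index 2
j=3: u_3=56/135 ∈ [16/39, 8/13) → index 4
j=4: u_4=71/135 ∈ [16/39, 8/13) → index 4
j=5: u_5=86/135 ∈ [8/13, 2/3) → index 6
j=6: u_6=101/135 ∈ [2/3, 35/39) → index 7
j=7: u_7=116/135 ∈ [2/3, 35/39) → index 7
j=8: u_8=131/135 ∈ [35/39, 1) → index 8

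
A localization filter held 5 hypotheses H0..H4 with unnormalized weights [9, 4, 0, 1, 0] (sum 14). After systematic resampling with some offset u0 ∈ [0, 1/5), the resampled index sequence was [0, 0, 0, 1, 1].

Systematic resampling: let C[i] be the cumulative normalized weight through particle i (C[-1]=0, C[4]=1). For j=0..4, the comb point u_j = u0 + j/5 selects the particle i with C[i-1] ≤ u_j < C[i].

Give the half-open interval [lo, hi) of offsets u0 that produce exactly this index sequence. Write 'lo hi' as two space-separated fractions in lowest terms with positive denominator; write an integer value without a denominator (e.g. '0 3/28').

C = [9/14, 13/14, 13/14, 1, 1]
j=0 picked index 0: u0 ∈ [0, 9/14)
j=1 picked index 0: u0 ∈ [-1/5, 31/70)
j=2 picked index 0: u0 ∈ [-2/5, 17/70)
j=3 picked index 1: u0 ∈ [3/70, 23/70)
j=4 picked index 1: u0 ∈ [-11/70, 9/70)
intersection: [3/70, 9/70)

3/70 9/70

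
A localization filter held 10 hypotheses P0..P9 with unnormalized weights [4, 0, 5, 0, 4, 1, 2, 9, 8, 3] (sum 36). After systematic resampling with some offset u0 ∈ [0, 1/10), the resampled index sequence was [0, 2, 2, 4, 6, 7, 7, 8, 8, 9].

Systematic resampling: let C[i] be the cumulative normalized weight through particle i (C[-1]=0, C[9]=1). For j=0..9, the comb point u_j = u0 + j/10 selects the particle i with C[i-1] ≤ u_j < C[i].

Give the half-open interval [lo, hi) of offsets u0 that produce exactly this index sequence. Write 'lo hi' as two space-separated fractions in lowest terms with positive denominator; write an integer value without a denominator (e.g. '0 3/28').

C = [1/9, 1/9, 1/4, 1/4, 13/36, 7/18, 4/9, 25/36, 11/12, 1]
j=0 picked index 0: u0 ∈ [0, 1/9)
j=1 picked index 2: u0 ∈ [1/90, 3/20)
j=2 picked index 2: u0 ∈ [-4/45, 1/20)
j=3 picked index 4: u0 ∈ [-1/20, 11/180)
j=4 picked index 6: u0 ∈ [-1/90, 2/45)
j=5 picked index 7: u0 ∈ [-1/18, 7/36)
j=6 picked index 7: u0 ∈ [-7/45, 17/180)
j=7 picked index 8: u0 ∈ [-1/180, 13/60)
j=8 picked index 8: u0 ∈ [-19/180, 7/60)
j=9 picked index 9: u0 ∈ [1/60, 1/10)
intersection: [1/60, 2/45)

1/60 2/45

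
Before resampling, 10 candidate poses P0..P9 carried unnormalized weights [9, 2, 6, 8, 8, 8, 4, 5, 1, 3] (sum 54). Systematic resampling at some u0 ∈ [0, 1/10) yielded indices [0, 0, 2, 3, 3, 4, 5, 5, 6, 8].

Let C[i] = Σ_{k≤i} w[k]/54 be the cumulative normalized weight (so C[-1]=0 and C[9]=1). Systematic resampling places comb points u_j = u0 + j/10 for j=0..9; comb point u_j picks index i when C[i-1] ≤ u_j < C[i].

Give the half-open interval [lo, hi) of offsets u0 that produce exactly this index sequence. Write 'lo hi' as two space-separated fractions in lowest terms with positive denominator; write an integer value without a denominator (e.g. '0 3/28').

C = [1/6, 11/54, 17/54, 25/54, 11/18, 41/54, 5/6, 25/27, 17/18, 1]
j=0 picked index 0: u0 ∈ [0, 1/6)
j=1 picked index 0: u0 ∈ [-1/10, 1/15)
j=2 picked index 2: u0 ∈ [1/270, 31/270)
j=3 picked index 3: u0 ∈ [2/135, 22/135)
j=4 picked index 3: u0 ∈ [-23/270, 17/270)
j=5 picked index 4: u0 ∈ [-1/27, 1/9)
j=6 picked index 5: u0 ∈ [1/90, 43/270)
j=7 picked index 5: u0 ∈ [-4/45, 8/135)
j=8 picked index 6: u0 ∈ [-11/270, 1/30)
j=9 picked index 8: u0 ∈ [7/270, 2/45)
intersection: [7/270, 1/30)

7/270 1/30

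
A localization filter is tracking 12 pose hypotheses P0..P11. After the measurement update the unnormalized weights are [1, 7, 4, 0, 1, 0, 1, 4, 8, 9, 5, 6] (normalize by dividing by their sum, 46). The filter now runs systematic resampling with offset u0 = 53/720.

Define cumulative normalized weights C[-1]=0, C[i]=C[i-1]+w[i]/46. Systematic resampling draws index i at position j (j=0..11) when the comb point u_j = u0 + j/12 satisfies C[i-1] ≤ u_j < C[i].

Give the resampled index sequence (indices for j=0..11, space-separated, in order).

C = [1/46, 4/23, 6/23, 6/23, 13/46, 13/46, 7/23, 9/23, 13/23, 35/46, 20/23, 1]
j=0: u_0=53/720 ∈ [1/46, 4/23) → index 1
j=1: u_1=113/720 ∈ [1/46, 4/23) → index 1
j=2: u_2=173/720 ∈ [4/23, 6/23) → index 2
j=3: u_3=233/720 ∈ [7/23, 9/23) → index 7
j=4: u_4=293/720 ∈ [9/23, 13/23) → index 8
j=5: u_5=353/720 ∈ [9/23, 13/23) → index 8
j=6: u_6=413/720 ∈ [13/23, 35/46) → index 9
j=7: u_7=473/720 ∈ [13/23, 35/46) → index 9
j=8: u_8=533/720 ∈ [13/23, 35/46) → index 9
j=9: u_9=593/720 ∈ [35/46, 20/23) → index 10
j=10: u_10=653/720 ∈ [20/23, 1) → index 11
j=11: u_11=713/720 ∈ [20/23, 1) → index 11

1 1 2 7 8 8 9 9 9 10 11 11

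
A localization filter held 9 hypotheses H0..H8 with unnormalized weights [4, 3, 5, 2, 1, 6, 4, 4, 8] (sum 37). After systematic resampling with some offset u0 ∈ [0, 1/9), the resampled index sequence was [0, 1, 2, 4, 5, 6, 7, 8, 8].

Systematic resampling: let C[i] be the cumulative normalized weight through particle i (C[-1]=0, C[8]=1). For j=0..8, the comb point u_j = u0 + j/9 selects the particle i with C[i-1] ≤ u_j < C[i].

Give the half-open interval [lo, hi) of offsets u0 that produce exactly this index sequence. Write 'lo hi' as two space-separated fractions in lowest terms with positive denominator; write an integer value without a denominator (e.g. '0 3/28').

C = [4/37, 7/37, 12/37, 14/37, 15/37, 21/37, 25/37, 29/37, 1]
j=0 picked index 0: u0 ∈ [0, 4/37)
j=1 picked index 1: u0 ∈ [-1/333, 26/333)
j=2 picked index 2: u0 ∈ [-11/333, 34/333)
j=3 picked index 4: u0 ∈ [5/111, 8/111)
j=4 picked index 5: u0 ∈ [-13/333, 41/333)
j=5 picked index 6: u0 ∈ [4/333, 40/333)
j=6 picked index 7: u0 ∈ [1/111, 13/111)
j=7 picked index 8: u0 ∈ [2/333, 2/9)
j=8 picked index 8: u0 ∈ [-35/333, 1/9)
intersection: [5/111, 8/111)

5/111 8/111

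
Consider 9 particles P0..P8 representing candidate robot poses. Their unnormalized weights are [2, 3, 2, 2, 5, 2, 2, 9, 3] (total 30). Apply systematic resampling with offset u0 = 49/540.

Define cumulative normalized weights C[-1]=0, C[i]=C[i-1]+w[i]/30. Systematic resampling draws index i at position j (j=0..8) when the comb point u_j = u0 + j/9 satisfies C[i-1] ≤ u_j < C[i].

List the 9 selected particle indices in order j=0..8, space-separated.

C = [1/15, 1/6, 7/30, 3/10, 7/15, 8/15, 3/5, 9/10, 1]
j=0: u_0=49/540 ∈ [1/15, 1/6) → index 1
j=1: u_1=109/540 ∈ [1/6, 7/30) → index 2
j=2: u_2=169/540 ∈ [3/10, 7/15) → index 4
j=3: u_3=229/540 ∈ [3/10, 7/15) → index 4
j=4: u_4=289/540 ∈ [8/15, 3/5) → index 6
j=5: u_5=349/540 ∈ [3/5, 9/10) → index 7
j=6: u_6=409/540 ∈ [3/5, 9/10) → index 7
j=7: u_7=469/540 ∈ [3/5, 9/10) → index 7
j=8: u_8=529/540 ∈ [9/10, 1) → index 8

1 2 4 4 6 7 7 7 8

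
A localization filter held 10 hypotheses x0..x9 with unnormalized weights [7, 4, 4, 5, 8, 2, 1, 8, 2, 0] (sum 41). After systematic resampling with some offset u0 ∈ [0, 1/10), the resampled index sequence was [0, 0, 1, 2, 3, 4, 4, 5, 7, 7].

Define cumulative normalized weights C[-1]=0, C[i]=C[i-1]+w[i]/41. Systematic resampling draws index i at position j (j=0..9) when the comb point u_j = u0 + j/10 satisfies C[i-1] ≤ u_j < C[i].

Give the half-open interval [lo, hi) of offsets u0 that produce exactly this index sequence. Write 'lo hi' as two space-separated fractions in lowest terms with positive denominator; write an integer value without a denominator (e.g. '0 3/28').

C = [7/41, 11/41, 15/41, 20/41, 28/41, 30/41, 31/41, 39/41, 1, 1]
j=0 picked index 0: u0 ∈ [0, 7/41)
j=1 picked index 0: u0 ∈ [-1/10, 29/410)
j=2 picked index 1: u0 ∈ [-6/205, 14/205)
j=3 picked index 2: u0 ∈ [-13/410, 27/410)
j=4 picked index 3: u0 ∈ [-7/205, 18/205)
j=5 picked index 4: u0 ∈ [-1/82, 15/82)
j=6 picked index 4: u0 ∈ [-23/205, 17/205)
j=7 picked index 5: u0 ∈ [-7/410, 13/410)
j=8 picked index 7: u0 ∈ [-9/205, 31/205)
j=9 picked index 7: u0 ∈ [-59/410, 21/410)
intersection: [0, 13/410)

0 13/410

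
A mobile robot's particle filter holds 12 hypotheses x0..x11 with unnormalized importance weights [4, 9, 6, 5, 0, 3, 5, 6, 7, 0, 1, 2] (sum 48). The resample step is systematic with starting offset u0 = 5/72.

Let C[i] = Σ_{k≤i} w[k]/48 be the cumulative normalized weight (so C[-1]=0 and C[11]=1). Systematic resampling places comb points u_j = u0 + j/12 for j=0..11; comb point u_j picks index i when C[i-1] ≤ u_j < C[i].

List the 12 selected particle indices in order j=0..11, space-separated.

0 1 1 2 3 3 6 6 7 8 8 11

C = [1/12, 13/48, 19/48, 1/2, 1/2, 9/16, 2/3, 19/24, 15/16, 15/16, 23/24, 1]
j=0: u_0=5/72 ∈ [0, 1/12) → index 0
j=1: u_1=11/72 ∈ [1/12, 13/48) → index 1
j=2: u_2=17/72 ∈ [1/12, 13/48) → index 1
j=3: u_3=23/72 ∈ [13/48, 19/48) → index 2
j=4: u_4=29/72 ∈ [19/48, 1/2) → index 3
j=5: u_5=35/72 ∈ [19/48, 1/2) → index 3
j=6: u_6=41/72 ∈ [9/16, 2/3) → index 6
j=7: u_7=47/72 ∈ [9/16, 2/3) → index 6
j=8: u_8=53/72 ∈ [2/3, 19/24) → index 7
j=9: u_9=59/72 ∈ [19/24, 15/16) → index 8
j=10: u_10=65/72 ∈ [19/24, 15/16) → index 8
j=11: u_11=71/72 ∈ [23/24, 1) → index 11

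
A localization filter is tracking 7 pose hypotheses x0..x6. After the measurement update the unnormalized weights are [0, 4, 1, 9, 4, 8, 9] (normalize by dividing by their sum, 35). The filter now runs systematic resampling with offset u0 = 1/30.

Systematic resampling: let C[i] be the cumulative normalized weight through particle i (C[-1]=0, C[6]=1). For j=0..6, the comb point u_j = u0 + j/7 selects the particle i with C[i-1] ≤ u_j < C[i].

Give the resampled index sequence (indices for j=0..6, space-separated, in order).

1 3 3 4 5 6 6

C = [0, 4/35, 1/7, 2/5, 18/35, 26/35, 1]
j=0: u_0=1/30 ∈ [0, 4/35) → index 1
j=1: u_1=37/210 ∈ [1/7, 2/5) → index 3
j=2: u_2=67/210 ∈ [1/7, 2/5) → index 3
j=3: u_3=97/210 ∈ [2/5, 18/35) → index 4
j=4: u_4=127/210 ∈ [18/35, 26/35) → index 5
j=5: u_5=157/210 ∈ [26/35, 1) → index 6
j=6: u_6=187/210 ∈ [26/35, 1) → index 6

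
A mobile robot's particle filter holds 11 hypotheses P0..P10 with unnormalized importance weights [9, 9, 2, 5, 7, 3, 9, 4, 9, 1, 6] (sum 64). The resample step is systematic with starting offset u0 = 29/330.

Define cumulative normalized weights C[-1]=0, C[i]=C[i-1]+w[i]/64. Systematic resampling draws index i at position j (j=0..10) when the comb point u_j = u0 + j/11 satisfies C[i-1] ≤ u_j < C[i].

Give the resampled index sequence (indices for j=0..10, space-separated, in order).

C = [9/64, 9/32, 5/16, 25/64, 1/2, 35/64, 11/16, 3/4, 57/64, 29/32, 1]
j=0: u_0=29/330 ∈ [0, 9/64) → index 0
j=1: u_1=59/330 ∈ [9/64, 9/32) → index 1
j=2: u_2=89/330 ∈ [9/64, 9/32) → index 1
j=3: u_3=119/330 ∈ [5/16, 25/64) → index 3
j=4: u_4=149/330 ∈ [25/64, 1/2) → index 4
j=5: u_5=179/330 ∈ [1/2, 35/64) → index 5
j=6: u_6=19/30 ∈ [35/64, 11/16) → index 6
j=7: u_7=239/330 ∈ [11/16, 3/4) → index 7
j=8: u_8=269/330 ∈ [3/4, 57/64) → index 8
j=9: u_9=299/330 ∈ [57/64, 29/32) → index 9
j=10: u_10=329/330 ∈ [29/32, 1) → index 10

0 1 1 3 4 5 6 7 8 9 10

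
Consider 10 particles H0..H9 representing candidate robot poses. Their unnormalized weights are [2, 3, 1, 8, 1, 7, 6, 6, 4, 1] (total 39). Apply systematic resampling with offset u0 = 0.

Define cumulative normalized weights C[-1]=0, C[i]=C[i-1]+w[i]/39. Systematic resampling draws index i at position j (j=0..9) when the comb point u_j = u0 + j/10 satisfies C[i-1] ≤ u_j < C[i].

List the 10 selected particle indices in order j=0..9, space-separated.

C = [2/39, 5/39, 2/13, 14/39, 5/13, 22/39, 28/39, 34/39, 38/39, 1]
j=0: u_0=0 ∈ [0, 2/39) → index 0
j=1: u_1=1/10 ∈ [2/39, 5/39) → index 1
j=2: u_2=1/5 ∈ [2/13, 14/39) → index 3
j=3: u_3=3/10 ∈ [2/13, 14/39) → index 3
j=4: u_4=2/5 ∈ [5/13, 22/39) → index 5
j=5: u_5=1/2 ∈ [5/13, 22/39) → index 5
j=6: u_6=3/5 ∈ [22/39, 28/39) → index 6
j=7: u_7=7/10 ∈ [22/39, 28/39) → index 6
j=8: u_8=4/5 ∈ [28/39, 34/39) → index 7
j=9: u_9=9/10 ∈ [34/39, 38/39) → index 8

0 1 3 3 5 5 6 6 7 8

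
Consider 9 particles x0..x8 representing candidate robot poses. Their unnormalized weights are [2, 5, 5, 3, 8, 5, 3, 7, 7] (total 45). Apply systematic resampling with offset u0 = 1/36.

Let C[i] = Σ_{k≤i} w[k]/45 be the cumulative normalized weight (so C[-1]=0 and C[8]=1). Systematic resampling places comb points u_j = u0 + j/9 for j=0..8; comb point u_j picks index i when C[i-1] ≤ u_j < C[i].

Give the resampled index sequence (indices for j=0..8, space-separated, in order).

0 1 2 4 4 5 7 7 8

C = [2/45, 7/45, 4/15, 1/3, 23/45, 28/45, 31/45, 38/45, 1]
j=0: u_0=1/36 ∈ [0, 2/45) → index 0
j=1: u_1=5/36 ∈ [2/45, 7/45) → index 1
j=2: u_2=1/4 ∈ [7/45, 4/15) → index 2
j=3: u_3=13/36 ∈ [1/3, 23/45) → index 4
j=4: u_4=17/36 ∈ [1/3, 23/45) → index 4
j=5: u_5=7/12 ∈ [23/45, 28/45) → index 5
j=6: u_6=25/36 ∈ [31/45, 38/45) → index 7
j=7: u_7=29/36 ∈ [31/45, 38/45) → index 7
j=8: u_8=11/12 ∈ [38/45, 1) → index 8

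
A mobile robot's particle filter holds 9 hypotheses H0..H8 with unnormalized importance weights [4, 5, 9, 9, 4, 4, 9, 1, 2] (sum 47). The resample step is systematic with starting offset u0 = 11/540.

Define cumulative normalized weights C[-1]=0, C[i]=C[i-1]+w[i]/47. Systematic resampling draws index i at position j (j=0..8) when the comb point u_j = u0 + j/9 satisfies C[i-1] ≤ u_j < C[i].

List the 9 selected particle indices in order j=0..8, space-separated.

C = [4/47, 9/47, 18/47, 27/47, 31/47, 35/47, 44/47, 45/47, 1]
j=0: u_0=11/540 ∈ [0, 4/47) → index 0
j=1: u_1=71/540 ∈ [4/47, 9/47) → index 1
j=2: u_2=131/540 ∈ [9/47, 18/47) → index 2
j=3: u_3=191/540 ∈ [9/47, 18/47) → index 2
j=4: u_4=251/540 ∈ [18/47, 27/47) → index 3
j=5: u_5=311/540 ∈ [27/47, 31/47) → index 4
j=6: u_6=371/540 ∈ [31/47, 35/47) → index 5
j=7: u_7=431/540 ∈ [35/47, 44/47) → index 6
j=8: u_8=491/540 ∈ [35/47, 44/47) → index 6

0 1 2 2 3 4 5 6 6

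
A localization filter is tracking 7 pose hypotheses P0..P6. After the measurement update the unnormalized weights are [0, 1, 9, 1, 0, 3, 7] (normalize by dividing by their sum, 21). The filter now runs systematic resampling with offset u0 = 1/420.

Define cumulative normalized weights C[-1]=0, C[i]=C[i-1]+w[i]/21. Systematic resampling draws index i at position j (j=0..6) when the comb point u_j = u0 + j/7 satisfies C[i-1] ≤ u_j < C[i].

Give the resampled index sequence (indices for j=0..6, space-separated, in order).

1 2 2 2 5 6 6

C = [0, 1/21, 10/21, 11/21, 11/21, 2/3, 1]
j=0: u_0=1/420 ∈ [0, 1/21) → index 1
j=1: u_1=61/420 ∈ [1/21, 10/21) → index 2
j=2: u_2=121/420 ∈ [1/21, 10/21) → index 2
j=3: u_3=181/420 ∈ [1/21, 10/21) → index 2
j=4: u_4=241/420 ∈ [11/21, 2/3) → index 5
j=5: u_5=43/60 ∈ [2/3, 1) → index 6
j=6: u_6=361/420 ∈ [2/3, 1) → index 6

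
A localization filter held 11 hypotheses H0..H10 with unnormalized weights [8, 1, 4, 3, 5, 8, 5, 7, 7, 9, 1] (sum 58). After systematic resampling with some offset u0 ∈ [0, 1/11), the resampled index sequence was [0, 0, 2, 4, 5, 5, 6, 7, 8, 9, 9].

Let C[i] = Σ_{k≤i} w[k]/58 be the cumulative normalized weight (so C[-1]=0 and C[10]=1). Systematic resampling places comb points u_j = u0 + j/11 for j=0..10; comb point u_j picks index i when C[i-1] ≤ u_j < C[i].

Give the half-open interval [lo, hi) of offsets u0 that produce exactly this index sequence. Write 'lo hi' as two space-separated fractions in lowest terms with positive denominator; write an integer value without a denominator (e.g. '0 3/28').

3/319 13/319

C = [4/29, 9/58, 13/58, 8/29, 21/58, 1/2, 17/29, 41/58, 24/29, 57/58, 1]
j=0 picked index 0: u0 ∈ [0, 4/29)
j=1 picked index 0: u0 ∈ [-1/11, 15/319)
j=2 picked index 2: u0 ∈ [-17/638, 27/638)
j=3 picked index 4: u0 ∈ [1/319, 57/638)
j=4 picked index 5: u0 ∈ [-1/638, 3/22)
j=5 picked index 5: u0 ∈ [-59/638, 1/22)
j=6 picked index 6: u0 ∈ [-1/22, 13/319)
j=7 picked index 7: u0 ∈ [-16/319, 45/638)
j=8 picked index 8: u0 ∈ [-13/638, 32/319)
j=9 picked index 9: u0 ∈ [3/319, 105/638)
j=10 picked index 9: u0 ∈ [-26/319, 47/638)
intersection: [3/319, 13/319)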